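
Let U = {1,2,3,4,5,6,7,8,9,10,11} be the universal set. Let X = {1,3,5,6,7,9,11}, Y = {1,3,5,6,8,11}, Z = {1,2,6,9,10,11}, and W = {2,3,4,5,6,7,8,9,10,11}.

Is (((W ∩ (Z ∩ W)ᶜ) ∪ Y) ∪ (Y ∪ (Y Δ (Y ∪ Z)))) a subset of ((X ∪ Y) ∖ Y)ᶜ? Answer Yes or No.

No

Z ∩ W = {2,6,9,10,11}
(Z ∩ W)ᶜ = {1,3,4,5,7,8}
W ∩ (Z ∩ W)ᶜ = {3,4,5,7,8}
(W ∩ (Z ∩ W)ᶜ) ∪ Y = {1,3,4,5,6,7,8,11}
Y ∪ Z = {1,2,3,5,6,8,9,10,11}
Y Δ (Y ∪ Z) = {2,9,10}
Y ∪ (Y Δ (Y ∪ Z)) = {1,2,3,5,6,8,9,10,11}
((W ∩ (Z ∩ W)ᶜ) ∪ Y) ∪ (Y ∪ (Y Δ (Y ∪ Z))) = {1,2,3,4,5,6,7,8,9,10,11}
X ∪ Y = {1,3,5,6,7,8,9,11}
(X ∪ Y) ∖ Y = {7,9}
((X ∪ Y) ∖ Y)ᶜ = {1,2,3,4,5,6,8,10,11}
7 ∈ ((W ∩ (Z ∩ W)ᶜ) ∪ Y) ∪ (Y ∪ (Y Δ (Y ∪ Z))) but 7 ∉ ((X ∪ Y) ∖ Y)ᶜ, so the inclusion fails.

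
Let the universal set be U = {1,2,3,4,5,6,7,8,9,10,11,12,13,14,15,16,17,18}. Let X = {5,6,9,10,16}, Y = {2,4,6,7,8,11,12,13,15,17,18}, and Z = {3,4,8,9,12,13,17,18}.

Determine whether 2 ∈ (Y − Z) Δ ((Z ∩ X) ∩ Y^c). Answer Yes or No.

2 ∈ Y and 2 ∉ Z, so 2 ∈ Y − Z
2 ∉ Z and 2 ∉ X, so 2 ∉ Z ∩ X
2 ∈ Y, so 2 ∉ Y^c
2 ∉ (Z ∩ X) and 2 ∉ Y^c, so 2 ∉ (Z ∩ X) ∩ Y^c
2 ∈ (Y − Z) and 2 ∉ ((Z ∩ X) ∩ Y^c), so 2 ∈ (Y − Z) Δ ((Z ∩ X) ∩ Y^c)

Yes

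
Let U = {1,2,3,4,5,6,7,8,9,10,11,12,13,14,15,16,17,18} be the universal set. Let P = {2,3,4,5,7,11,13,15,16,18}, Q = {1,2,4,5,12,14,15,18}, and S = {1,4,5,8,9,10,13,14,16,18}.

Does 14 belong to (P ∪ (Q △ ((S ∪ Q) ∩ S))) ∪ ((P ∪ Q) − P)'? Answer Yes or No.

14 ∈ S and 14 ∈ Q, so 14 ∈ S ∪ Q
14 ∈ (S ∪ Q) and 14 ∈ S, so 14 ∈ (S ∪ Q) ∩ S
14 ∈ Q and 14 ∈ ((S ∪ Q) ∩ S), so 14 ∉ Q △ ((S ∪ Q) ∩ S)
14 ∉ P and 14 ∉ (Q △ ((S ∪ Q) ∩ S)), so 14 ∉ P ∪ (Q △ ((S ∪ Q) ∩ S))
14 ∉ P and 14 ∈ Q, so 14 ∈ P ∪ Q
14 ∈ (P ∪ Q) and 14 ∉ P, so 14 ∈ (P ∪ Q) − P
14 ∉ ((P ∪ Q) − P)' since 14 ∈ ((P ∪ Q) − P)
14 ∉ (P ∪ (Q △ ((S ∪ Q) ∩ S))) and 14 ∉ ((P ∪ Q) − P)', so 14 ∉ (P ∪ (Q △ ((S ∪ Q) ∩ S))) ∪ ((P ∪ Q) − P)'

No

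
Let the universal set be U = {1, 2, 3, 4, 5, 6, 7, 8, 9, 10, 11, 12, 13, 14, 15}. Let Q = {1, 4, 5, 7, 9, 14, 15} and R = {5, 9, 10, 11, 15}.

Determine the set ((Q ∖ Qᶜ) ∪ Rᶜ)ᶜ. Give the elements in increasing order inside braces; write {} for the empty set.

{10, 11}

Qᶜ = {2, 3, 6, 8, 10, 11, 12, 13}
Q ∖ Qᶜ = {1, 4, 5, 7, 9, 14, 15}
Rᶜ = {1, 2, 3, 4, 6, 7, 8, 12, 13, 14}
(Q ∖ Qᶜ) ∪ Rᶜ = {1, 2, 3, 4, 5, 6, 7, 8, 9, 12, 13, 14, 15}
((Q ∖ Qᶜ) ∪ Rᶜ)ᶜ = {10, 11}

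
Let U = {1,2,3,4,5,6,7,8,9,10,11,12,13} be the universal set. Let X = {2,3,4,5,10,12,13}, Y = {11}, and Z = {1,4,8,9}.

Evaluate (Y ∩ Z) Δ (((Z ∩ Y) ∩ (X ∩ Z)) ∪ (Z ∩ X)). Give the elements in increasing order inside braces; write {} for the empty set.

Y ∩ Z = {}
Z ∩ Y = {}
X ∩ Z = {4}
(Z ∩ Y) ∩ (X ∩ Z) = {}
Z ∩ X = {4}
((Z ∩ Y) ∩ (X ∩ Z)) ∪ (Z ∩ X) = {4}
(Y ∩ Z) Δ (((Z ∩ Y) ∩ (X ∩ Z)) ∪ (Z ∩ X)) = {4}

{4}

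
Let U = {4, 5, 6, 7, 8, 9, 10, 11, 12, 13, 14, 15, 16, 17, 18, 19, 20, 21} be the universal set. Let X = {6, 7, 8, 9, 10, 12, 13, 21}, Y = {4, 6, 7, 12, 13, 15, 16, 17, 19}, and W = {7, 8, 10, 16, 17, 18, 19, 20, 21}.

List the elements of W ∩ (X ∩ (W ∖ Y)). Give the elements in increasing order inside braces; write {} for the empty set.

W ∖ Y = {8, 10, 18, 20, 21}
X ∩ (W ∖ Y) = {8, 10, 21}
W ∩ (X ∩ (W ∖ Y)) = {8, 10, 21}

{8, 10, 21}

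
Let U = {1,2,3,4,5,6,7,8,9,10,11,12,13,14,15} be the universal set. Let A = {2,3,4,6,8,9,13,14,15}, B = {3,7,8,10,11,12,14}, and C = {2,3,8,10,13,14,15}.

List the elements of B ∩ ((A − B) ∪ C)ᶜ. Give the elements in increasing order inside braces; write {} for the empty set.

{7,11,12}

A − B = {2,4,6,9,13,15}
(A − B) ∪ C = {2,3,4,6,8,9,10,13,14,15}
((A − B) ∪ C)ᶜ = {1,5,7,11,12}
B ∩ ((A − B) ∪ C)ᶜ = {7,11,12}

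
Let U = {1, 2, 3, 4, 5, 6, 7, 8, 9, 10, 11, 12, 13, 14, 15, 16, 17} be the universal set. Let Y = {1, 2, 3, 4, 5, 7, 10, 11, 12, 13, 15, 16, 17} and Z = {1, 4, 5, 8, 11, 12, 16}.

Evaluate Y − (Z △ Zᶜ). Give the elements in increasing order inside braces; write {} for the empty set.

Zᶜ = {2, 3, 6, 7, 9, 10, 13, 14, 15, 17}
Z △ Zᶜ = {1, 2, 3, 4, 5, 6, 7, 8, 9, 10, 11, 12, 13, 14, 15, 16, 17}
Y − (Z △ Zᶜ) = {}

{}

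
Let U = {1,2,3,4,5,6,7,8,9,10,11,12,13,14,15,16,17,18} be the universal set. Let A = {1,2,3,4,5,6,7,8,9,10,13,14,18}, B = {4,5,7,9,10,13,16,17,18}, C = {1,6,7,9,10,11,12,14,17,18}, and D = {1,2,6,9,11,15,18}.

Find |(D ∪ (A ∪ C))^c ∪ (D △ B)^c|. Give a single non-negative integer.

7

A ∪ C = {1,2,3,4,5,6,7,8,9,10,11,12,13,14,17,18}
D ∪ (A ∪ C) = {1,2,3,4,5,6,7,8,9,10,11,12,13,14,15,17,18}
(D ∪ (A ∪ C))^c = {16}
D △ B = {1,2,4,5,6,7,10,11,13,15,16,17}
(D △ B)^c = {3,8,9,12,14,18}
(D ∪ (A ∪ C))^c ∪ (D △ B)^c = {3,8,9,12,14,16,18}
|(D ∪ (A ∪ C))^c ∪ (D △ B)^c| = 7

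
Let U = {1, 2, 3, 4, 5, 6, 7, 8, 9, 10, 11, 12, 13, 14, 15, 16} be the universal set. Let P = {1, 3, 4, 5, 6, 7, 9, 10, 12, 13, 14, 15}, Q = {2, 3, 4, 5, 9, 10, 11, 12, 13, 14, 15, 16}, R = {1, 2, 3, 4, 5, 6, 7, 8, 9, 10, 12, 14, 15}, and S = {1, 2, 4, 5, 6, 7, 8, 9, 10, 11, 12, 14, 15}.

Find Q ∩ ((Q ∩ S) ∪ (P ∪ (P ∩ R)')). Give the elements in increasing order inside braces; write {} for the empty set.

Q ∩ S = {2, 4, 5, 9, 10, 11, 12, 14, 15}
P ∩ R = {1, 3, 4, 5, 6, 7, 9, 10, 12, 14, 15}
(P ∩ R)' = {2, 8, 11, 13, 16}
P ∪ (P ∩ R)' = {1, 2, 3, 4, 5, 6, 7, 8, 9, 10, 11, 12, 13, 14, 15, 16}
(Q ∩ S) ∪ (P ∪ (P ∩ R)') = {1, 2, 3, 4, 5, 6, 7, 8, 9, 10, 11, 12, 13, 14, 15, 16}
Q ∩ ((Q ∩ S) ∪ (P ∪ (P ∩ R)')) = {2, 3, 4, 5, 9, 10, 11, 12, 13, 14, 15, 16}

{2, 3, 4, 5, 9, 10, 11, 12, 13, 14, 15, 16}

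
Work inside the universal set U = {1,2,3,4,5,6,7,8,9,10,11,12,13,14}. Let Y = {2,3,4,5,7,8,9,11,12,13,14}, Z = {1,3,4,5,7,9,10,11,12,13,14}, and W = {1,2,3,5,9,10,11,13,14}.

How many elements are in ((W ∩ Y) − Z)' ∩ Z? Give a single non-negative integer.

W ∩ Y = {2,3,5,9,11,13,14}
(W ∩ Y) − Z = {2}
((W ∩ Y) − Z)' = {1,3,4,5,6,7,8,9,10,11,12,13,14}
((W ∩ Y) − Z)' ∩ Z = {1,3,4,5,7,9,10,11,12,13,14}
|((W ∩ Y) − Z)' ∩ Z| = 11

11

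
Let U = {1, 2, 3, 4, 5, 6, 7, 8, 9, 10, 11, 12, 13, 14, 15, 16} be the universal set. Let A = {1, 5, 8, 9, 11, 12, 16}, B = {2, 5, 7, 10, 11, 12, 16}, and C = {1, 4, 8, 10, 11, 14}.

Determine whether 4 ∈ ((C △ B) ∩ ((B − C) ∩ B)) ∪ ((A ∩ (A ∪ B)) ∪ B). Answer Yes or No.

No

4 ∈ C and 4 ∉ B, so 4 ∈ C △ B
4 ∉ B and 4 ∈ C, so 4 ∉ B − C
4 ∉ (B − C) and 4 ∉ B, so 4 ∉ (B − C) ∩ B
4 ∈ (C △ B) and 4 ∉ ((B − C) ∩ B), so 4 ∉ (C △ B) ∩ ((B − C) ∩ B)
4 ∉ A and 4 ∉ B, so 4 ∉ A ∪ B
4 ∉ A and 4 ∉ (A ∪ B), so 4 ∉ A ∩ (A ∪ B)
4 ∉ (A ∩ (A ∪ B)) and 4 ∉ B, so 4 ∉ (A ∩ (A ∪ B)) ∪ B
4 ∉ ((C △ B) ∩ ((B − C) ∩ B)) and 4 ∉ ((A ∩ (A ∪ B)) ∪ B), so 4 ∉ ((C △ B) ∩ ((B − C) ∩ B)) ∪ ((A ∩ (A ∪ B)) ∪ B)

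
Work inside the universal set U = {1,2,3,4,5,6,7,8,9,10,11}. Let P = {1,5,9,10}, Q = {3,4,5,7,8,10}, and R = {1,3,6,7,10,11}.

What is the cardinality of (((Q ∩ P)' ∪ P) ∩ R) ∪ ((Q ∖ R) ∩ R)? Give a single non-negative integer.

6

Q ∩ P = {5,10}
(Q ∩ P)' = {1,2,3,4,6,7,8,9,11}
(Q ∩ P)' ∪ P = {1,2,3,4,5,6,7,8,9,10,11}
((Q ∩ P)' ∪ P) ∩ R = {1,3,6,7,10,11}
Q ∖ R = {4,5,8}
(Q ∖ R) ∩ R = {}
(((Q ∩ P)' ∪ P) ∩ R) ∪ ((Q ∖ R) ∩ R) = {1,3,6,7,10,11}
|(((Q ∩ P)' ∪ P) ∩ R) ∪ ((Q ∖ R) ∩ R)| = 6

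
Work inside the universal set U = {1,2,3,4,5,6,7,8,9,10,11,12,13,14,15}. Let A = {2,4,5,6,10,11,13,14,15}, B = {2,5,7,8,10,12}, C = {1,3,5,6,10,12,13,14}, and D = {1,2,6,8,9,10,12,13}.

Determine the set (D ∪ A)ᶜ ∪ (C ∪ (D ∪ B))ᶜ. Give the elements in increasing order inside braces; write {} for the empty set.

{3,4,7,11,15}

D ∪ A = {1,2,4,5,6,8,9,10,11,12,13,14,15}
(D ∪ A)ᶜ = {3,7}
D ∪ B = {1,2,5,6,7,8,9,10,12,13}
C ∪ (D ∪ B) = {1,2,3,5,6,7,8,9,10,12,13,14}
(C ∪ (D ∪ B))ᶜ = {4,11,15}
(D ∪ A)ᶜ ∪ (C ∪ (D ∪ B))ᶜ = {3,4,7,11,15}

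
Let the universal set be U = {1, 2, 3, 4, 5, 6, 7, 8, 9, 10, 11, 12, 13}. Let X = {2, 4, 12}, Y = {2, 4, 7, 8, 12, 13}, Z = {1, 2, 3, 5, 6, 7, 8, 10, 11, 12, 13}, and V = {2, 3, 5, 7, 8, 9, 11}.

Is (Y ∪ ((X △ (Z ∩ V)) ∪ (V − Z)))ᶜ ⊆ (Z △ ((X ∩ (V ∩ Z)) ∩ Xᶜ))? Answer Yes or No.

Z ∩ V = {2, 3, 5, 7, 8, 11}
X △ (Z ∩ V) = {3, 4, 5, 7, 8, 11, 12}
V − Z = {9}
(X △ (Z ∩ V)) ∪ (V − Z) = {3, 4, 5, 7, 8, 9, 11, 12}
Y ∪ ((X △ (Z ∩ V)) ∪ (V − Z)) = {2, 3, 4, 5, 7, 8, 9, 11, 12, 13}
(Y ∪ ((X △ (Z ∩ V)) ∪ (V − Z)))ᶜ = {1, 6, 10}
V ∩ Z = {2, 3, 5, 7, 8, 11}
X ∩ (V ∩ Z) = {2}
Xᶜ = {1, 3, 5, 6, 7, 8, 9, 10, 11, 13}
(X ∩ (V ∩ Z)) ∩ Xᶜ = {}
Z △ ((X ∩ (V ∩ Z)) ∩ Xᶜ) = {1, 2, 3, 5, 6, 7, 8, 10, 11, 12, 13}
Every element of {1, 6, 10} is in {1, 2, 3, 5, 6, 7, 8, 10, 11, 12, 13}, so (Y ∪ ((X △ (Z ∩ V)) ∪ (V − Z)))ᶜ ⊆ Z △ ((X ∩ (V ∩ Z)) ∩ Xᶜ).

Yes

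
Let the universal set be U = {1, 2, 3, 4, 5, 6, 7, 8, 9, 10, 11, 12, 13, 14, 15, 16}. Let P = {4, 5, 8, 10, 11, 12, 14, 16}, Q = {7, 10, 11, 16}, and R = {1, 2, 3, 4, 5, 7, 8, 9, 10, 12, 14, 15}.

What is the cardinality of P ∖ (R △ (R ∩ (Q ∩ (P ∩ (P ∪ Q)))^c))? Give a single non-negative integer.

P ∪ Q = {4, 5, 7, 8, 10, 11, 12, 14, 16}
P ∩ (P ∪ Q) = {4, 5, 8, 10, 11, 12, 14, 16}
Q ∩ (P ∩ (P ∪ Q)) = {10, 11, 16}
(Q ∩ (P ∩ (P ∪ Q)))^c = {1, 2, 3, 4, 5, 6, 7, 8, 9, 12, 13, 14, 15}
R ∩ (Q ∩ (P ∩ (P ∪ Q)))^c = {1, 2, 3, 4, 5, 7, 8, 9, 12, 14, 15}
R △ (R ∩ (Q ∩ (P ∩ (P ∪ Q)))^c) = {10}
P ∖ (R △ (R ∩ (Q ∩ (P ∩ (P ∪ Q)))^c)) = {4, 5, 8, 11, 12, 14, 16}
|P ∖ (R △ (R ∩ (Q ∩ (P ∩ (P ∪ Q)))^c))| = 7

7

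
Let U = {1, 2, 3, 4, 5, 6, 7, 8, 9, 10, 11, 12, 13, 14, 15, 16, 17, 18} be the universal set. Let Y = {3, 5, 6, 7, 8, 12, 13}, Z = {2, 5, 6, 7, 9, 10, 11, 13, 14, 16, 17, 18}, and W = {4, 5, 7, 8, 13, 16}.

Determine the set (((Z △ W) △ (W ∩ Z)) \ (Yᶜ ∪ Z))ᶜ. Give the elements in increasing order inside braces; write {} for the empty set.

{1, 2, 3, 4, 5, 6, 7, 9, 10, 11, 12, 13, 14, 15, 16, 17, 18}

Z △ W = {2, 4, 6, 8, 9, 10, 11, 14, 17, 18}
W ∩ Z = {5, 7, 13, 16}
(Z △ W) △ (W ∩ Z) = {2, 4, 5, 6, 7, 8, 9, 10, 11, 13, 14, 16, 17, 18}
Yᶜ = {1, 2, 4, 9, 10, 11, 14, 15, 16, 17, 18}
Yᶜ ∪ Z = {1, 2, 4, 5, 6, 7, 9, 10, 11, 13, 14, 15, 16, 17, 18}
((Z △ W) △ (W ∩ Z)) \ (Yᶜ ∪ Z) = {8}
(((Z △ W) △ (W ∩ Z)) \ (Yᶜ ∪ Z))ᶜ = {1, 2, 3, 4, 5, 6, 7, 9, 10, 11, 12, 13, 14, 15, 16, 17, 18}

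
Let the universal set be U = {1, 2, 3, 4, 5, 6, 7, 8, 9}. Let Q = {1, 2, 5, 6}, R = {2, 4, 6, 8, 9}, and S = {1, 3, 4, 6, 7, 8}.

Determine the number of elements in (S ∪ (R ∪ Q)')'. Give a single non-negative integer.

R ∪ Q = {1, 2, 4, 5, 6, 8, 9}
(R ∪ Q)' = {3, 7}
S ∪ (R ∪ Q)' = {1, 3, 4, 6, 7, 8}
(S ∪ (R ∪ Q)')' = {2, 5, 9}
|(S ∪ (R ∪ Q)')'| = 3

3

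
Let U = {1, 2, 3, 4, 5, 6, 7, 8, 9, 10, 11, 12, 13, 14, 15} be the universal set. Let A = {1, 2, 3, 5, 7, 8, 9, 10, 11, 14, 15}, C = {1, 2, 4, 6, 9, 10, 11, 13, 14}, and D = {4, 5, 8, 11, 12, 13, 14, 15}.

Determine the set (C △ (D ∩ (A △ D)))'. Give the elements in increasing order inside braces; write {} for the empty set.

A △ D = {1, 2, 3, 4, 7, 9, 10, 12, 13}
D ∩ (A △ D) = {4, 12, 13}
C △ (D ∩ (A △ D)) = {1, 2, 6, 9, 10, 11, 12, 14}
(C △ (D ∩ (A △ D)))' = {3, 4, 5, 7, 8, 13, 15}

{3, 4, 5, 7, 8, 13, 15}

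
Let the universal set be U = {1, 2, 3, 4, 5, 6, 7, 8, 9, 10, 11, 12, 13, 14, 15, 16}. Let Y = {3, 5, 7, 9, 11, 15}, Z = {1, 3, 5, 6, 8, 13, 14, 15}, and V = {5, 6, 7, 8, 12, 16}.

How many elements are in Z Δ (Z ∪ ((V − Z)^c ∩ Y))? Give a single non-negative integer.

V − Z = {7, 12, 16}
(V − Z)^c = {1, 2, 3, 4, 5, 6, 8, 9, 10, 11, 13, 14, 15}
(V − Z)^c ∩ Y = {3, 5, 9, 11, 15}
Z ∪ ((V − Z)^c ∩ Y) = {1, 3, 5, 6, 8, 9, 11, 13, 14, 15}
Z Δ (Z ∪ ((V − Z)^c ∩ Y)) = {9, 11}
|Z Δ (Z ∪ ((V − Z)^c ∩ Y))| = 2

2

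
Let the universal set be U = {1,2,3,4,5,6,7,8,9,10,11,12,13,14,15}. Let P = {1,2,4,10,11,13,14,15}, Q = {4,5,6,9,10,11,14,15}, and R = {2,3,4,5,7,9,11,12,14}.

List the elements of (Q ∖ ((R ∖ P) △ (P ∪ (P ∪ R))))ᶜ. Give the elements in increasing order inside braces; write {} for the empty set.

{1,2,3,4,7,8,10,11,12,13,14,15}

R ∖ P = {3,5,7,9,12}
P ∪ R = {1,2,3,4,5,7,9,10,11,12,13,14,15}
P ∪ (P ∪ R) = {1,2,3,4,5,7,9,10,11,12,13,14,15}
(R ∖ P) △ (P ∪ (P ∪ R)) = {1,2,4,10,11,13,14,15}
Q ∖ ((R ∖ P) △ (P ∪ (P ∪ R))) = {5,6,9}
(Q ∖ ((R ∖ P) △ (P ∪ (P ∪ R))))ᶜ = {1,2,3,4,7,8,10,11,12,13,14,15}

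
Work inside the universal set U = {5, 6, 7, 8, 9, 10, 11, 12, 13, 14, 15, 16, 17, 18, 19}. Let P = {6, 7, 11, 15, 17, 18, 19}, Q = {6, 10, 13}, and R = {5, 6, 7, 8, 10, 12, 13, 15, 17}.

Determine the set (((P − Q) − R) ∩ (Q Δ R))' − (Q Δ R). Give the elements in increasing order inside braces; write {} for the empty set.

{6, 9, 10, 11, 13, 14, 16, 18, 19}

P − Q = {7, 11, 15, 17, 18, 19}
(P − Q) − R = {11, 18, 19}
Q Δ R = {5, 7, 8, 12, 15, 17}
((P − Q) − R) ∩ (Q Δ R) = {}
(((P − Q) − R) ∩ (Q Δ R))' = {5, 6, 7, 8, 9, 10, 11, 12, 13, 14, 15, 16, 17, 18, 19}
(((P − Q) − R) ∩ (Q Δ R))' − (Q Δ R) = {6, 9, 10, 11, 13, 14, 16, 18, 19}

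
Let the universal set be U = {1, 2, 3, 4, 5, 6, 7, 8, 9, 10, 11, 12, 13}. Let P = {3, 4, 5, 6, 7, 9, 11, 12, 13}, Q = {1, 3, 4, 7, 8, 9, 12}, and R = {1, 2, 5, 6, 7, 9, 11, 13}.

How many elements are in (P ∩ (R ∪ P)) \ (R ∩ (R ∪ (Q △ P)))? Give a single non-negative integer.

R ∪ P = {1, 2, 3, 4, 5, 6, 7, 9, 11, 12, 13}
P ∩ (R ∪ P) = {3, 4, 5, 6, 7, 9, 11, 12, 13}
Q △ P = {1, 5, 6, 8, 11, 13}
R ∪ (Q △ P) = {1, 2, 5, 6, 7, 8, 9, 11, 13}
R ∩ (R ∪ (Q △ P)) = {1, 2, 5, 6, 7, 9, 11, 13}
(P ∩ (R ∪ P)) \ (R ∩ (R ∪ (Q △ P))) = {3, 4, 12}
|(P ∩ (R ∪ P)) \ (R ∩ (R ∪ (Q △ P)))| = 3

3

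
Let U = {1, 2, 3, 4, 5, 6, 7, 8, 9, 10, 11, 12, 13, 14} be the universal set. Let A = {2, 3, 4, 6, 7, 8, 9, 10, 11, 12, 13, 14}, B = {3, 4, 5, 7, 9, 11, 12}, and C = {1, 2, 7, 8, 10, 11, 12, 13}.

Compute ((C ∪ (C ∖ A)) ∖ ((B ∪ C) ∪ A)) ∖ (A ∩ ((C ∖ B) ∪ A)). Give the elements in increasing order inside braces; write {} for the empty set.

{}

C ∖ A = {1}
C ∪ (C ∖ A) = {1, 2, 7, 8, 10, 11, 12, 13}
B ∪ C = {1, 2, 3, 4, 5, 7, 8, 9, 10, 11, 12, 13}
(B ∪ C) ∪ A = {1, 2, 3, 4, 5, 6, 7, 8, 9, 10, 11, 12, 13, 14}
(C ∪ (C ∖ A)) ∖ ((B ∪ C) ∪ A) = {}
C ∖ B = {1, 2, 8, 10, 13}
(C ∖ B) ∪ A = {1, 2, 3, 4, 6, 7, 8, 9, 10, 11, 12, 13, 14}
A ∩ ((C ∖ B) ∪ A) = {2, 3, 4, 6, 7, 8, 9, 10, 11, 12, 13, 14}
((C ∪ (C ∖ A)) ∖ ((B ∪ C) ∪ A)) ∖ (A ∩ ((C ∖ B) ∪ A)) = {}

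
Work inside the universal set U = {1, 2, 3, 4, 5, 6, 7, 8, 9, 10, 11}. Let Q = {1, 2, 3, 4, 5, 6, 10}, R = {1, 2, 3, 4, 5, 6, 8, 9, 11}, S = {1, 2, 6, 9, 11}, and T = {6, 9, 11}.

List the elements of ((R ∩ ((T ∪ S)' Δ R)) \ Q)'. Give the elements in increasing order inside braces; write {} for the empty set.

{1, 2, 3, 4, 5, 6, 7, 8, 10}

T ∪ S = {1, 2, 6, 9, 11}
(T ∪ S)' = {3, 4, 5, 7, 8, 10}
(T ∪ S)' Δ R = {1, 2, 6, 7, 9, 10, 11}
R ∩ ((T ∪ S)' Δ R) = {1, 2, 6, 9, 11}
(R ∩ ((T ∪ S)' Δ R)) \ Q = {9, 11}
((R ∩ ((T ∪ S)' Δ R)) \ Q)' = {1, 2, 3, 4, 5, 6, 7, 8, 10}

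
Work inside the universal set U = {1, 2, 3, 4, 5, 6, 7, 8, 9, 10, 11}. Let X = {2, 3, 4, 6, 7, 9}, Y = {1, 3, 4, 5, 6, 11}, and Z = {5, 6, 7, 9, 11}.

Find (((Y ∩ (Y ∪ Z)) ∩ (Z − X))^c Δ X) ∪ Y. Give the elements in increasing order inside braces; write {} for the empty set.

{1, 3, 4, 5, 6, 8, 10, 11}

Y ∪ Z = {1, 3, 4, 5, 6, 7, 9, 11}
Y ∩ (Y ∪ Z) = {1, 3, 4, 5, 6, 11}
Z − X = {5, 11}
(Y ∩ (Y ∪ Z)) ∩ (Z − X) = {5, 11}
((Y ∩ (Y ∪ Z)) ∩ (Z − X))^c = {1, 2, 3, 4, 6, 7, 8, 9, 10}
((Y ∩ (Y ∪ Z)) ∩ (Z − X))^c Δ X = {1, 8, 10}
(((Y ∩ (Y ∪ Z)) ∩ (Z − X))^c Δ X) ∪ Y = {1, 3, 4, 5, 6, 8, 10, 11}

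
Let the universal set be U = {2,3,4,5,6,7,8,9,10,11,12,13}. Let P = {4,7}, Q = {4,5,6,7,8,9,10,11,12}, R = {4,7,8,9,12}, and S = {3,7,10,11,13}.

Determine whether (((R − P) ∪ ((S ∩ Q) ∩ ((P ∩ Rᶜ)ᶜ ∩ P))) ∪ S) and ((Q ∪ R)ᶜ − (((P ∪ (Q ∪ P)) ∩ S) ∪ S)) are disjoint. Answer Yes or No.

Yes

R − P = {8,9,12}
S ∩ Q = {7,10,11}
Rᶜ = {2,3,5,6,10,11,13}
P ∩ Rᶜ = {}
(P ∩ Rᶜ)ᶜ = {2,3,4,5,6,7,8,9,10,11,12,13}
(P ∩ Rᶜ)ᶜ ∩ P = {4,7}
(S ∩ Q) ∩ ((P ∩ Rᶜ)ᶜ ∩ P) = {7}
(R − P) ∪ ((S ∩ Q) ∩ ((P ∩ Rᶜ)ᶜ ∩ P)) = {7,8,9,12}
((R − P) ∪ ((S ∩ Q) ∩ ((P ∩ Rᶜ)ᶜ ∩ P))) ∪ S = {3,7,8,9,10,11,12,13}
Q ∪ R = {4,5,6,7,8,9,10,11,12}
(Q ∪ R)ᶜ = {2,3,13}
Q ∪ P = {4,5,6,7,8,9,10,11,12}
P ∪ (Q ∪ P) = {4,5,6,7,8,9,10,11,12}
(P ∪ (Q ∪ P)) ∩ S = {7,10,11}
((P ∪ (Q ∪ P)) ∩ S) ∪ S = {3,7,10,11,13}
(Q ∪ R)ᶜ − (((P ∪ (Q ∪ P)) ∩ S) ∪ S) = {2}
{3,7,8,9,10,11,12,13} and {2} share no elements.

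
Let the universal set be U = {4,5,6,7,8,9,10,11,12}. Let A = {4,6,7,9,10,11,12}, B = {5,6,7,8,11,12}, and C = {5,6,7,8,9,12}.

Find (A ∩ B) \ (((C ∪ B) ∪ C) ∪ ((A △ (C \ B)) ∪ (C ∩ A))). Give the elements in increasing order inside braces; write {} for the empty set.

A ∩ B = {6,7,11,12}
C ∪ B = {5,6,7,8,9,11,12}
(C ∪ B) ∪ C = {5,6,7,8,9,11,12}
C \ B = {9}
A △ (C \ B) = {4,6,7,10,11,12}
C ∩ A = {6,7,9,12}
(A △ (C \ B)) ∪ (C ∩ A) = {4,6,7,9,10,11,12}
((C ∪ B) ∪ C) ∪ ((A △ (C \ B)) ∪ (C ∩ A)) = {4,5,6,7,8,9,10,11,12}
(A ∩ B) \ (((C ∪ B) ∪ C) ∪ ((A △ (C \ B)) ∪ (C ∩ A))) = {}

{}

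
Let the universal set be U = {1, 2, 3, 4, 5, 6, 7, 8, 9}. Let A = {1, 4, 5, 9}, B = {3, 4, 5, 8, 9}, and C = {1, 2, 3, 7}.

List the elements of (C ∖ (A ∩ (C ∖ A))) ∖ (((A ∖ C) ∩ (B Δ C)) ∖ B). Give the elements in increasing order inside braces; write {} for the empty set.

{1, 2, 3, 7}

C ∖ A = {2, 3, 7}
A ∩ (C ∖ A) = {}
C ∖ (A ∩ (C ∖ A)) = {1, 2, 3, 7}
A ∖ C = {4, 5, 9}
B Δ C = {1, 2, 4, 5, 7, 8, 9}
(A ∖ C) ∩ (B Δ C) = {4, 5, 9}
((A ∖ C) ∩ (B Δ C)) ∖ B = {}
(C ∖ (A ∩ (C ∖ A))) ∖ (((A ∖ C) ∩ (B Δ C)) ∖ B) = {1, 2, 3, 7}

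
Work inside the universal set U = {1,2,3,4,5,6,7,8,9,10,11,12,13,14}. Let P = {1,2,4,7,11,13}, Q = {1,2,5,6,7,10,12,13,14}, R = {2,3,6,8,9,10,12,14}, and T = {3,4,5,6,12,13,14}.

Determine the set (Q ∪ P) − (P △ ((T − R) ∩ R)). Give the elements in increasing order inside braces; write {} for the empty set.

{5,6,10,12,14}

Q ∪ P = {1,2,4,5,6,7,10,11,12,13,14}
T − R = {4,5,13}
(T − R) ∩ R = {}
P △ ((T − R) ∩ R) = {1,2,4,7,11,13}
(Q ∪ P) − (P △ ((T − R) ∩ R)) = {5,6,10,12,14}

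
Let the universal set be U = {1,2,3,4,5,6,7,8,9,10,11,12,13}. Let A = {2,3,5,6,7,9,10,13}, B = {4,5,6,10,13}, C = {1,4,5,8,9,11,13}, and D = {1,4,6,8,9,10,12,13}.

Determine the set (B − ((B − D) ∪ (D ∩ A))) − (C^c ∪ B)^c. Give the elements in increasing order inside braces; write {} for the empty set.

{4}

B − D = {5}
D ∩ A = {6,9,10,13}
(B − D) ∪ (D ∩ A) = {5,6,9,10,13}
B − ((B − D) ∪ (D ∩ A)) = {4}
C^c = {2,3,6,7,10,12}
C^c ∪ B = {2,3,4,5,6,7,10,12,13}
(C^c ∪ B)^c = {1,8,9,11}
(B − ((B − D) ∪ (D ∩ A))) − (C^c ∪ B)^c = {4}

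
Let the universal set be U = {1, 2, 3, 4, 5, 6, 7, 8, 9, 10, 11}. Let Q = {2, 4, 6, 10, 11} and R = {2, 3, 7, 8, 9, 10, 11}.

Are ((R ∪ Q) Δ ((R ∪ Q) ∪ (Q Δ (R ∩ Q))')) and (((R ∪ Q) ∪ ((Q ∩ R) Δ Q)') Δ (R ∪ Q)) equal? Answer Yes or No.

Yes

R ∪ Q = {2, 3, 4, 6, 7, 8, 9, 10, 11}
R ∩ Q = {2, 10, 11}
Q Δ (R ∩ Q) = {4, 6}
(Q Δ (R ∩ Q))' = {1, 2, 3, 5, 7, 8, 9, 10, 11}
(R ∪ Q) ∪ (Q Δ (R ∩ Q))' = {1, 2, 3, 4, 5, 6, 7, 8, 9, 10, 11}
(R ∪ Q) Δ ((R ∪ Q) ∪ (Q Δ (R ∩ Q))') = {1, 5}
Q ∩ R = {2, 10, 11}
(Q ∩ R) Δ Q = {4, 6}
((Q ∩ R) Δ Q)' = {1, 2, 3, 5, 7, 8, 9, 10, 11}
(R ∪ Q) ∪ ((Q ∩ R) Δ Q)' = {1, 2, 3, 4, 5, 6, 7, 8, 9, 10, 11}
((R ∪ Q) ∪ ((Q ∩ R) Δ Q)') Δ (R ∪ Q) = {1, 5}
Both equal {1, 5}, so (R ∪ Q) Δ ((R ∪ Q) ∪ (Q Δ (R ∩ Q))') = ((R ∪ Q) ∪ ((Q ∩ R) Δ Q)') Δ (R ∪ Q).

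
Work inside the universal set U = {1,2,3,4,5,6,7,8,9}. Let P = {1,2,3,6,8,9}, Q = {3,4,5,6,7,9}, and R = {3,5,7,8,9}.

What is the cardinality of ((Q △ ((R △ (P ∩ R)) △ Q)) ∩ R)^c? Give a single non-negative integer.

P ∩ R = {3,8,9}
R △ (P ∩ R) = {5,7}
(R △ (P ∩ R)) △ Q = {3,4,6,9}
Q △ ((R △ (P ∩ R)) △ Q) = {5,7}
(Q △ ((R △ (P ∩ R)) △ Q)) ∩ R = {5,7}
((Q △ ((R △ (P ∩ R)) △ Q)) ∩ R)^c = {1,2,3,4,6,8,9}
|((Q △ ((R △ (P ∩ R)) △ Q)) ∩ R)^c| = 7

7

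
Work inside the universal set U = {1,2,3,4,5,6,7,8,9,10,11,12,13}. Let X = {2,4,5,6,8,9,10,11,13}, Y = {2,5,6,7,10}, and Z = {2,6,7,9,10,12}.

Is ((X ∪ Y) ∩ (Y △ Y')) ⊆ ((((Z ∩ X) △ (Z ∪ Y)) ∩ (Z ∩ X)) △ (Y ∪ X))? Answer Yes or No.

X ∪ Y = {2,4,5,6,7,8,9,10,11,13}
Y' = {1,3,4,8,9,11,12,13}
Y △ Y' = {1,2,3,4,5,6,7,8,9,10,11,12,13}
(X ∪ Y) ∩ (Y △ Y') = {2,4,5,6,7,8,9,10,11,13}
Z ∩ X = {2,6,9,10}
Z ∪ Y = {2,5,6,7,9,10,12}
(Z ∩ X) △ (Z ∪ Y) = {5,7,12}
((Z ∩ X) △ (Z ∪ Y)) ∩ (Z ∩ X) = {}
Y ∪ X = {2,4,5,6,7,8,9,10,11,13}
(((Z ∩ X) △ (Z ∪ Y)) ∩ (Z ∩ X)) △ (Y ∪ X) = {2,4,5,6,7,8,9,10,11,13}
Every element of {2,4,5,6,7,8,9,10,11,13} is in {2,4,5,6,7,8,9,10,11,13}, so (X ∪ Y) ∩ (Y △ Y') ⊆ (((Z ∩ X) △ (Z ∪ Y)) ∩ (Z ∩ X)) △ (Y ∪ X).

Yes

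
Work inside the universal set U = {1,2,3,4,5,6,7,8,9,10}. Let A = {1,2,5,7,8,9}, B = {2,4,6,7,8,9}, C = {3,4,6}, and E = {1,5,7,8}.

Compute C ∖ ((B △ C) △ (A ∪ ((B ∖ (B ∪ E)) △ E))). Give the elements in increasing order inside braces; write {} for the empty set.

{4,6}

B △ C = {2,3,7,8,9}
B ∪ E = {1,2,4,5,6,7,8,9}
B ∖ (B ∪ E) = {}
(B ∖ (B ∪ E)) △ E = {1,5,7,8}
A ∪ ((B ∖ (B ∪ E)) △ E) = {1,2,5,7,8,9}
(B △ C) △ (A ∪ ((B ∖ (B ∪ E)) △ E)) = {1,3,5}
C ∖ ((B △ C) △ (A ∪ ((B ∖ (B ∪ E)) △ E))) = {4,6}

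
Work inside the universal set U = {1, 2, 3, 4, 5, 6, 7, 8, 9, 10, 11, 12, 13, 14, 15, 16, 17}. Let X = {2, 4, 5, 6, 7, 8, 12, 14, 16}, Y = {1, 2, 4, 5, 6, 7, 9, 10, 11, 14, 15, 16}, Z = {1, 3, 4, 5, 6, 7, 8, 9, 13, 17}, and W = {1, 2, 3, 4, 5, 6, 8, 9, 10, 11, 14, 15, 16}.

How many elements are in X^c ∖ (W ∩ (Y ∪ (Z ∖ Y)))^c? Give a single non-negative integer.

X^c = {1, 3, 9, 10, 11, 13, 15, 17}
Z ∖ Y = {3, 8, 13, 17}
Y ∪ (Z ∖ Y) = {1, 2, 3, 4, 5, 6, 7, 8, 9, 10, 11, 13, 14, 15, 16, 17}
W ∩ (Y ∪ (Z ∖ Y)) = {1, 2, 3, 4, 5, 6, 8, 9, 10, 11, 14, 15, 16}
(W ∩ (Y ∪ (Z ∖ Y)))^c = {7, 12, 13, 17}
X^c ∖ (W ∩ (Y ∪ (Z ∖ Y)))^c = {1, 3, 9, 10, 11, 15}
|X^c ∖ (W ∩ (Y ∪ (Z ∖ Y)))^c| = 6

6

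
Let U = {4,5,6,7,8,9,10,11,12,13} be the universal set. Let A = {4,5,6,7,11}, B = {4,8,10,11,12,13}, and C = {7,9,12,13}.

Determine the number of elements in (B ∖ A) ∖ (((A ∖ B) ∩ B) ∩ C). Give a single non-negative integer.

B ∖ A = {8,10,12,13}
A ∖ B = {5,6,7}
(A ∖ B) ∩ B = {}
((A ∖ B) ∩ B) ∩ C = {}
(B ∖ A) ∖ (((A ∖ B) ∩ B) ∩ C) = {8,10,12,13}
|(B ∖ A) ∖ (((A ∖ B) ∩ B) ∩ C)| = 4

4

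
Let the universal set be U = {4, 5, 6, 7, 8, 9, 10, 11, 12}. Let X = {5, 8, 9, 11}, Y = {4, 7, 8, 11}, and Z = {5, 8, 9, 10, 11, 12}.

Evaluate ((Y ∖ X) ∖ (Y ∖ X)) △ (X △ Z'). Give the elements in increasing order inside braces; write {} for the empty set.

{4, 5, 6, 7, 8, 9, 11}

Y ∖ X = {4, 7}
(Y ∖ X) ∖ (Y ∖ X) = {}
Z' = {4, 6, 7}
X △ Z' = {4, 5, 6, 7, 8, 9, 11}
((Y ∖ X) ∖ (Y ∖ X)) △ (X △ Z') = {4, 5, 6, 7, 8, 9, 11}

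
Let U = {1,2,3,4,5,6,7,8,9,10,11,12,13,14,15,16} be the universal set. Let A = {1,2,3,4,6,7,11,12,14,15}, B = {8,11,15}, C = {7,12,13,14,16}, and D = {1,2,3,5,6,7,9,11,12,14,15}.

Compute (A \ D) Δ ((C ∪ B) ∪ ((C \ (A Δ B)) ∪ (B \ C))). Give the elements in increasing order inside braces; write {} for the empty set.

{4,7,8,11,12,13,14,15,16}

A \ D = {4}
C ∪ B = {7,8,11,12,13,14,15,16}
A Δ B = {1,2,3,4,6,7,8,12,14}
C \ (A Δ B) = {13,16}
B \ C = {8,11,15}
(C \ (A Δ B)) ∪ (B \ C) = {8,11,13,15,16}
(C ∪ B) ∪ ((C \ (A Δ B)) ∪ (B \ C)) = {7,8,11,12,13,14,15,16}
(A \ D) Δ ((C ∪ B) ∪ ((C \ (A Δ B)) ∪ (B \ C))) = {4,7,8,11,12,13,14,15,16}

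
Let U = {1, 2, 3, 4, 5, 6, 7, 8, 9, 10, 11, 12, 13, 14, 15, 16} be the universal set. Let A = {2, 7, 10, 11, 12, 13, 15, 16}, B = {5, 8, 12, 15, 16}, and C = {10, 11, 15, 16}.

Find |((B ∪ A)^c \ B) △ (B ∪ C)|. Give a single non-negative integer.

B ∪ A = {2, 5, 7, 8, 10, 11, 12, 13, 15, 16}
(B ∪ A)^c = {1, 3, 4, 6, 9, 14}
(B ∪ A)^c \ B = {1, 3, 4, 6, 9, 14}
B ∪ C = {5, 8, 10, 11, 12, 15, 16}
((B ∪ A)^c \ B) △ (B ∪ C) = {1, 3, 4, 5, 6, 8, 9, 10, 11, 12, 14, 15, 16}
|((B ∪ A)^c \ B) △ (B ∪ C)| = 13

13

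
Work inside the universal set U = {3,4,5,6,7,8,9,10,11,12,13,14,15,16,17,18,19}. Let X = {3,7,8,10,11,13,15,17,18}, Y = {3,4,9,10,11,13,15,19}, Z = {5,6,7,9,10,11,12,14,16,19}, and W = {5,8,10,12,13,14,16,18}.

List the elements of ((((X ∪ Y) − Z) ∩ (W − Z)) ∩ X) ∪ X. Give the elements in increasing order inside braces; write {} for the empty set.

{3,7,8,10,11,13,15,17,18}

X ∪ Y = {3,4,7,8,9,10,11,13,15,17,18,19}
(X ∪ Y) − Z = {3,4,8,13,15,17,18}
W − Z = {8,13,18}
((X ∪ Y) − Z) ∩ (W − Z) = {8,13,18}
(((X ∪ Y) − Z) ∩ (W − Z)) ∩ X = {8,13,18}
((((X ∪ Y) − Z) ∩ (W − Z)) ∩ X) ∪ X = {3,7,8,10,11,13,15,17,18}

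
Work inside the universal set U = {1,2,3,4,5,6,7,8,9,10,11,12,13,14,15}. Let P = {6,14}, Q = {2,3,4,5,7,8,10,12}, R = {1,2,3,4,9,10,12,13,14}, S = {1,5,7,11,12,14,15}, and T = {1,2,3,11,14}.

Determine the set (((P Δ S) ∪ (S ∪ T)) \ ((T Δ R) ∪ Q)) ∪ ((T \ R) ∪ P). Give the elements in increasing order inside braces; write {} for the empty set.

{1,6,11,14,15}

P Δ S = {1,5,6,7,11,12,15}
S ∪ T = {1,2,3,5,7,11,12,14,15}
(P Δ S) ∪ (S ∪ T) = {1,2,3,5,6,7,11,12,14,15}
T Δ R = {4,9,10,11,12,13}
(T Δ R) ∪ Q = {2,3,4,5,7,8,9,10,11,12,13}
((P Δ S) ∪ (S ∪ T)) \ ((T Δ R) ∪ Q) = {1,6,14,15}
T \ R = {11}
(T \ R) ∪ P = {6,11,14}
(((P Δ S) ∪ (S ∪ T)) \ ((T Δ R) ∪ Q)) ∪ ((T \ R) ∪ P) = {1,6,11,14,15}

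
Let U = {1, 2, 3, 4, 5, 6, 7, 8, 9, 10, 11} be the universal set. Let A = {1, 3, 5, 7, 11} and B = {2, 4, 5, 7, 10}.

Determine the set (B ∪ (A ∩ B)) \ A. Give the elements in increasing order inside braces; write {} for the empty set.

{2, 4, 10}

A ∩ B = {5, 7}
B ∪ (A ∩ B) = {2, 4, 5, 7, 10}
(B ∪ (A ∩ B)) \ A = {2, 4, 10}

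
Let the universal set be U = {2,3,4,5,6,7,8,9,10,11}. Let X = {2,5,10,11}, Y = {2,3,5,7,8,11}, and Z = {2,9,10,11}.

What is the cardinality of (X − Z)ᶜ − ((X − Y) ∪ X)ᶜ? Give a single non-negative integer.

X − Z = {5}
(X − Z)ᶜ = {2,3,4,6,7,8,9,10,11}
X − Y = {10}
(X − Y) ∪ X = {2,5,10,11}
((X − Y) ∪ X)ᶜ = {3,4,6,7,8,9}
(X − Z)ᶜ − ((X − Y) ∪ X)ᶜ = {2,10,11}
|(X − Z)ᶜ − ((X − Y) ∪ X)ᶜ| = 3

3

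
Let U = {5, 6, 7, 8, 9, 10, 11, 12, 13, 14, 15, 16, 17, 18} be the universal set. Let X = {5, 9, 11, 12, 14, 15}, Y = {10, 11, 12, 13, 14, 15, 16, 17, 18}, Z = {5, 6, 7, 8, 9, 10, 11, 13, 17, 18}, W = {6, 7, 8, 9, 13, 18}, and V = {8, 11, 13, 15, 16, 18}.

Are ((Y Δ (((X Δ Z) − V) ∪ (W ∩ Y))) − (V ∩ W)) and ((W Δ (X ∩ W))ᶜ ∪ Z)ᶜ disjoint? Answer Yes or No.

Yes

X Δ Z = {6, 7, 8, 10, 12, 13, 14, 15, 17, 18}
(X Δ Z) − V = {6, 7, 10, 12, 14, 17}
W ∩ Y = {13, 18}
((X Δ Z) − V) ∪ (W ∩ Y) = {6, 7, 10, 12, 13, 14, 17, 18}
Y Δ (((X Δ Z) − V) ∪ (W ∩ Y)) = {6, 7, 11, 15, 16}
V ∩ W = {8, 13, 18}
(Y Δ (((X Δ Z) − V) ∪ (W ∩ Y))) − (V ∩ W) = {6, 7, 11, 15, 16}
X ∩ W = {9}
W Δ (X ∩ W) = {6, 7, 8, 13, 18}
(W Δ (X ∩ W))ᶜ = {5, 9, 10, 11, 12, 14, 15, 16, 17}
(W Δ (X ∩ W))ᶜ ∪ Z = {5, 6, 7, 8, 9, 10, 11, 12, 13, 14, 15, 16, 17, 18}
((W Δ (X ∩ W))ᶜ ∪ Z)ᶜ = {}
{6, 7, 11, 15, 16} and {} share no elements.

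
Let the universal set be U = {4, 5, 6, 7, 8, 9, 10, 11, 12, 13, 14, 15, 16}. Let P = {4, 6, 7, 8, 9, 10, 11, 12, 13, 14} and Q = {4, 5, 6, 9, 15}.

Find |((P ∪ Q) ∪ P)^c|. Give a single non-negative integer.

P ∪ Q = {4, 5, 6, 7, 8, 9, 10, 11, 12, 13, 14, 15}
(P ∪ Q) ∪ P = {4, 5, 6, 7, 8, 9, 10, 11, 12, 13, 14, 15}
((P ∪ Q) ∪ P)^c = {16}
|((P ∪ Q) ∪ P)^c| = 1

1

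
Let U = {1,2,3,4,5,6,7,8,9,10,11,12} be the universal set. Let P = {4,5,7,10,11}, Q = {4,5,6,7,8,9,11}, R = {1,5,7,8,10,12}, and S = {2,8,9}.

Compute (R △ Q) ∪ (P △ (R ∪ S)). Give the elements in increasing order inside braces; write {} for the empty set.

{1,2,4,6,8,9,10,11,12}

R △ Q = {1,4,6,9,10,11,12}
R ∪ S = {1,2,5,7,8,9,10,12}
P △ (R ∪ S) = {1,2,4,8,9,11,12}
(R △ Q) ∪ (P △ (R ∪ S)) = {1,2,4,6,8,9,10,11,12}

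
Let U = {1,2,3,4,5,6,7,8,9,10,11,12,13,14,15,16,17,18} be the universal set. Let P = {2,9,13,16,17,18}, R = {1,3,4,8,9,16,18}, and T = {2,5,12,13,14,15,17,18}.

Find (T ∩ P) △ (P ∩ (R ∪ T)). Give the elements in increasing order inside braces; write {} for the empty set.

T ∩ P = {2,13,17,18}
R ∪ T = {1,2,3,4,5,8,9,12,13,14,15,16,17,18}
P ∩ (R ∪ T) = {2,9,13,16,17,18}
(T ∩ P) △ (P ∩ (R ∪ T)) = {9,16}

{9,16}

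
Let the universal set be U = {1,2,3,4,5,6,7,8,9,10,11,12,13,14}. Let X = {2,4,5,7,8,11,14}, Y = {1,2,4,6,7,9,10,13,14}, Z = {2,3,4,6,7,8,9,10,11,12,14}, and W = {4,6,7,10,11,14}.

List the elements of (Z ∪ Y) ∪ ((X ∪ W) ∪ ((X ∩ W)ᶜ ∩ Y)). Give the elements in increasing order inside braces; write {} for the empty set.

{1,2,3,4,5,6,7,8,9,10,11,12,13,14}

Z ∪ Y = {1,2,3,4,6,7,8,9,10,11,12,13,14}
X ∪ W = {2,4,5,6,7,8,10,11,14}
X ∩ W = {4,7,11,14}
(X ∩ W)ᶜ = {1,2,3,5,6,8,9,10,12,13}
(X ∩ W)ᶜ ∩ Y = {1,2,6,9,10,13}
(X ∪ W) ∪ ((X ∩ W)ᶜ ∩ Y) = {1,2,4,5,6,7,8,9,10,11,13,14}
(Z ∪ Y) ∪ ((X ∪ W) ∪ ((X ∩ W)ᶜ ∩ Y)) = {1,2,3,4,5,6,7,8,9,10,11,12,13,14}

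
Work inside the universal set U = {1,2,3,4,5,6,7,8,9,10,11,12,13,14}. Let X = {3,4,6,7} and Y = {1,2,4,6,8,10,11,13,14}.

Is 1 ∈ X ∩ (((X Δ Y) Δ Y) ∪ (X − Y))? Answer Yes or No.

1 ∉ X and 1 ∈ Y, so 1 ∈ X Δ Y
1 ∈ (X Δ Y) and 1 ∈ Y, so 1 ∉ (X Δ Y) Δ Y
1 ∉ X and 1 ∈ Y, so 1 ∉ X − Y
1 ∉ ((X Δ Y) Δ Y) and 1 ∉ (X − Y), so 1 ∉ ((X Δ Y) Δ Y) ∪ (X − Y)
1 ∉ X and 1 ∉ (((X Δ Y) Δ Y) ∪ (X − Y)), so 1 ∉ X ∩ (((X Δ Y) Δ Y) ∪ (X − Y))

No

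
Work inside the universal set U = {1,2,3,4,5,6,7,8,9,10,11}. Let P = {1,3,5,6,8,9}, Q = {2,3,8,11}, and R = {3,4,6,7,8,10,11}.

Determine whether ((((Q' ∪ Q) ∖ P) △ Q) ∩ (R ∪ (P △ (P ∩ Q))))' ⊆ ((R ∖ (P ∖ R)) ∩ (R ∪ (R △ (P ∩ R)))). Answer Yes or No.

Q' = {1,4,5,6,7,9,10}
Q' ∪ Q = {1,2,3,4,5,6,7,8,9,10,11}
(Q' ∪ Q) ∖ P = {2,4,7,10,11}
((Q' ∪ Q) ∖ P) △ Q = {3,4,7,8,10}
P ∩ Q = {3,8}
P △ (P ∩ Q) = {1,5,6,9}
R ∪ (P △ (P ∩ Q)) = {1,3,4,5,6,7,8,9,10,11}
(((Q' ∪ Q) ∖ P) △ Q) ∩ (R ∪ (P △ (P ∩ Q))) = {3,4,7,8,10}
((((Q' ∪ Q) ∖ P) △ Q) ∩ (R ∪ (P △ (P ∩ Q))))' = {1,2,5,6,9,11}
P ∖ R = {1,5,9}
R ∖ (P ∖ R) = {3,4,6,7,8,10,11}
P ∩ R = {3,6,8}
R △ (P ∩ R) = {4,7,10,11}
R ∪ (R △ (P ∩ R)) = {3,4,6,7,8,10,11}
(R ∖ (P ∖ R)) ∩ (R ∪ (R △ (P ∩ R))) = {3,4,6,7,8,10,11}
1 ∈ ((((Q' ∪ Q) ∖ P) △ Q) ∩ (R ∪ (P △ (P ∩ Q))))' but 1 ∉ (R ∖ (P ∖ R)) ∩ (R ∪ (R △ (P ∩ R))), so the inclusion fails.

No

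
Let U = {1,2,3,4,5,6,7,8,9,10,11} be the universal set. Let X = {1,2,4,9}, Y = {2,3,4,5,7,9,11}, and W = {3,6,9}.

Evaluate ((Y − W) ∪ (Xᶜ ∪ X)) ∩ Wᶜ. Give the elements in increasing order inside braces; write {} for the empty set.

{1,2,4,5,7,8,10,11}

Y − W = {2,4,5,7,11}
Xᶜ = {3,5,6,7,8,10,11}
Xᶜ ∪ X = {1,2,3,4,5,6,7,8,9,10,11}
(Y − W) ∪ (Xᶜ ∪ X) = {1,2,3,4,5,6,7,8,9,10,11}
Wᶜ = {1,2,4,5,7,8,10,11}
((Y − W) ∪ (Xᶜ ∪ X)) ∩ Wᶜ = {1,2,4,5,7,8,10,11}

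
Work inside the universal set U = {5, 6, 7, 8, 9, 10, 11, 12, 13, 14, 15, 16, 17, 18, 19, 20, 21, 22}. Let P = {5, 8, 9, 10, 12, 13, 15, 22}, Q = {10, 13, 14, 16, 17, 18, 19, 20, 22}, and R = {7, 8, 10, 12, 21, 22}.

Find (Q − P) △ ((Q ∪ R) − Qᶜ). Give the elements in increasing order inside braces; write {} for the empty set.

{10, 13, 22}

Q − P = {14, 16, 17, 18, 19, 20}
Q ∪ R = {7, 8, 10, 12, 13, 14, 16, 17, 18, 19, 20, 21, 22}
Qᶜ = {5, 6, 7, 8, 9, 11, 12, 15, 21}
(Q ∪ R) − Qᶜ = {10, 13, 14, 16, 17, 18, 19, 20, 22}
(Q − P) △ ((Q ∪ R) − Qᶜ) = {10, 13, 22}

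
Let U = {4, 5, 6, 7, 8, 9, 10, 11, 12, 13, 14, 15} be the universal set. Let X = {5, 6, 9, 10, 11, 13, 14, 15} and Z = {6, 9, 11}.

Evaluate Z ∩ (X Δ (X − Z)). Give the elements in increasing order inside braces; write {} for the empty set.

{6, 9, 11}

X − Z = {5, 10, 13, 14, 15}
X Δ (X − Z) = {6, 9, 11}
Z ∩ (X Δ (X − Z)) = {6, 9, 11}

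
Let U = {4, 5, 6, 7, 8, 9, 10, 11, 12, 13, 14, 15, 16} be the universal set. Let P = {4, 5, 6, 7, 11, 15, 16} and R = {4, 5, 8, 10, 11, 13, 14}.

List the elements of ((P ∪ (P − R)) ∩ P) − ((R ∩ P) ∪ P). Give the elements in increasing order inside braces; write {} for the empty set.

{}

P − R = {6, 7, 15, 16}
P ∪ (P − R) = {4, 5, 6, 7, 11, 15, 16}
(P ∪ (P − R)) ∩ P = {4, 5, 6, 7, 11, 15, 16}
R ∩ P = {4, 5, 11}
(R ∩ P) ∪ P = {4, 5, 6, 7, 11, 15, 16}
((P ∪ (P − R)) ∩ P) − ((R ∩ P) ∪ P) = {}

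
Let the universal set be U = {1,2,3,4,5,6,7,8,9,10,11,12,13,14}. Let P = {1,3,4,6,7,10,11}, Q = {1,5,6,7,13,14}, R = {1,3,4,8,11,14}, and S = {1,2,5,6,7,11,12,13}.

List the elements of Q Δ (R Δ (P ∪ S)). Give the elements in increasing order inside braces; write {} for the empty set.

P ∪ S = {1,2,3,4,5,6,7,10,11,12,13}
R Δ (P ∪ S) = {2,5,6,7,8,10,12,13,14}
Q Δ (R Δ (P ∪ S)) = {1,2,8,10,12}

{1,2,8,10,12}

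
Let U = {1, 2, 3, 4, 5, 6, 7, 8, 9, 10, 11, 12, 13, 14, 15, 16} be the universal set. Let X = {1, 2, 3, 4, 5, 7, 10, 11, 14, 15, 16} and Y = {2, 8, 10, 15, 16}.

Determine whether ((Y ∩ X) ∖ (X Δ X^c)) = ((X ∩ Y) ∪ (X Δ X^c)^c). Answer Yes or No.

No

Y ∩ X = {2, 10, 15, 16}
X^c = {6, 8, 9, 12, 13}
X Δ X^c = {1, 2, 3, 4, 5, 6, 7, 8, 9, 10, 11, 12, 13, 14, 15, 16}
(Y ∩ X) ∖ (X Δ X^c) = {}
X ∩ Y = {2, 10, 15, 16}
(X Δ X^c)^c = {}
(X ∩ Y) ∪ (X Δ X^c)^c = {2, 10, 15, 16}
2 ∈ (X ∩ Y) ∪ (X Δ X^c)^c but 2 ∉ (Y ∩ X) ∖ (X Δ X^c), so they differ.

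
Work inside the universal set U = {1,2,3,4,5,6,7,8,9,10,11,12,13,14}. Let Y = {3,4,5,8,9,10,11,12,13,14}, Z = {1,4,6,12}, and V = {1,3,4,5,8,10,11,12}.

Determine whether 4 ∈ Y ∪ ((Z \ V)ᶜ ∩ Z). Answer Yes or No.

Yes

4 ∈ Z and 4 ∈ V, so 4 ∉ Z \ V
4 ∈ (Z \ V)ᶜ since 4 ∉ (Z \ V)
4 ∈ (Z \ V)ᶜ and 4 ∈ Z, so 4 ∈ (Z \ V)ᶜ ∩ Z
4 ∈ Y and 4 ∈ ((Z \ V)ᶜ ∩ Z), so 4 ∈ Y ∪ ((Z \ V)ᶜ ∩ Z)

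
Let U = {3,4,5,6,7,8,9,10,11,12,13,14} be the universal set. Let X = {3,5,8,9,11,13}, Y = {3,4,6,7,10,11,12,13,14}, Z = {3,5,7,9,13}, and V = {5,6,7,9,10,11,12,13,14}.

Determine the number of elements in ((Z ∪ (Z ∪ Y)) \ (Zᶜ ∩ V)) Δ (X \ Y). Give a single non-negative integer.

Z ∪ Y = {3,4,5,6,7,9,10,11,12,13,14}
Z ∪ (Z ∪ Y) = {3,4,5,6,7,9,10,11,12,13,14}
Zᶜ = {4,6,8,10,11,12,14}
Zᶜ ∩ V = {6,10,11,12,14}
(Z ∪ (Z ∪ Y)) \ (Zᶜ ∩ V) = {3,4,5,7,9,13}
X \ Y = {5,8,9}
((Z ∪ (Z ∪ Y)) \ (Zᶜ ∩ V)) Δ (X \ Y) = {3,4,7,8,13}
|((Z ∪ (Z ∪ Y)) \ (Zᶜ ∩ V)) Δ (X \ Y)| = 5

5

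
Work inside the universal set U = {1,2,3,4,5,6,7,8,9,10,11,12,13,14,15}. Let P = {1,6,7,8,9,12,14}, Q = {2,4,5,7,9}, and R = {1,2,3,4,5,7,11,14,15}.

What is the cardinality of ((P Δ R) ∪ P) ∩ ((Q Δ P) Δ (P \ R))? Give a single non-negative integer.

P Δ R = {2,3,4,5,6,8,9,11,12,15}
(P Δ R) ∪ P = {1,2,3,4,5,6,7,8,9,11,12,14,15}
Q Δ P = {1,2,4,5,6,8,12,14}
P \ R = {6,8,9,12}
(Q Δ P) Δ (P \ R) = {1,2,4,5,9,14}
((P Δ R) ∪ P) ∩ ((Q Δ P) Δ (P \ R)) = {1,2,4,5,9,14}
|((P Δ R) ∪ P) ∩ ((Q Δ P) Δ (P \ R))| = 6

6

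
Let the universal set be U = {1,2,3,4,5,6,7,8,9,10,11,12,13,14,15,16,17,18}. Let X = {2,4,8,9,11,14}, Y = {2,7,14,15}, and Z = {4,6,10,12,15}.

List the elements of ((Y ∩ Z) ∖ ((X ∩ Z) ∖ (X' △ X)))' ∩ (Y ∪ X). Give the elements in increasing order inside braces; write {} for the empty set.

Y ∩ Z = {15}
X ∩ Z = {4}
X' = {1,3,5,6,7,10,12,13,15,16,17,18}
X' △ X = {1,2,3,4,5,6,7,8,9,10,11,12,13,14,15,16,17,18}
(X ∩ Z) ∖ (X' △ X) = {}
(Y ∩ Z) ∖ ((X ∩ Z) ∖ (X' △ X)) = {15}
((Y ∩ Z) ∖ ((X ∩ Z) ∖ (X' △ X)))' = {1,2,3,4,5,6,7,8,9,10,11,12,13,14,16,17,18}
Y ∪ X = {2,4,7,8,9,11,14,15}
((Y ∩ Z) ∖ ((X ∩ Z) ∖ (X' △ X)))' ∩ (Y ∪ X) = {2,4,7,8,9,11,14}

{2,4,7,8,9,11,14}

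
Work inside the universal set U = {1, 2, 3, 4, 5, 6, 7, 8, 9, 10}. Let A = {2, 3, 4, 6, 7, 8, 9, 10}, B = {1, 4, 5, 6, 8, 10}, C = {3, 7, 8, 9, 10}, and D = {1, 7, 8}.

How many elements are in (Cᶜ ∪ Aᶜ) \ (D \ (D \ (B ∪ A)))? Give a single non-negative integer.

Cᶜ = {1, 2, 4, 5, 6}
Aᶜ = {1, 5}
Cᶜ ∪ Aᶜ = {1, 2, 4, 5, 6}
B ∪ A = {1, 2, 3, 4, 5, 6, 7, 8, 9, 10}
D \ (B ∪ A) = {}
D \ (D \ (B ∪ A)) = {1, 7, 8}
(Cᶜ ∪ Aᶜ) \ (D \ (D \ (B ∪ A))) = {2, 4, 5, 6}
|(Cᶜ ∪ Aᶜ) \ (D \ (D \ (B ∪ A)))| = 4

4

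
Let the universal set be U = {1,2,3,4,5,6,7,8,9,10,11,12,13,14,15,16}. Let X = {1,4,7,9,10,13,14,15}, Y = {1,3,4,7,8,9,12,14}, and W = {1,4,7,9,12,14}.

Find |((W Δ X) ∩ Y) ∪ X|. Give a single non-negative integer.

9

W Δ X = {10,12,13,15}
(W Δ X) ∩ Y = {12}
((W Δ X) ∩ Y) ∪ X = {1,4,7,9,10,12,13,14,15}
|((W Δ X) ∩ Y) ∪ X| = 9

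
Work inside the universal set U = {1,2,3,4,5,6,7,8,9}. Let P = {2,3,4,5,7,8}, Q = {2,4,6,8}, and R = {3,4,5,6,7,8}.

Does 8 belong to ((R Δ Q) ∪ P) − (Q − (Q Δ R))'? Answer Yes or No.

8 ∈ R and 8 ∈ Q, so 8 ∉ R Δ Q
8 ∉ (R Δ Q) and 8 ∈ P, so 8 ∈ (R Δ Q) ∪ P
8 ∈ Q and 8 ∈ R, so 8 ∉ Q Δ R
8 ∈ Q and 8 ∉ (Q Δ R), so 8 ∈ Q − (Q Δ R)
8 ∉ (Q − (Q Δ R))' since 8 ∈ (Q − (Q Δ R))
8 ∈ ((R Δ Q) ∪ P) and 8 ∉ (Q − (Q Δ R))', so 8 ∈ ((R Δ Q) ∪ P) − (Q − (Q Δ R))'

Yes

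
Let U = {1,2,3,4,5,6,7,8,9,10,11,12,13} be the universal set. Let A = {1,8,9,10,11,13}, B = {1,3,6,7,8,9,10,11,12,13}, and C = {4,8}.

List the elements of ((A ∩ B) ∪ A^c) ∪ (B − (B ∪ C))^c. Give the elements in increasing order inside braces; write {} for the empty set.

A ∩ B = {1,8,9,10,11,13}
A^c = {2,3,4,5,6,7,12}
(A ∩ B) ∪ A^c = {1,2,3,4,5,6,7,8,9,10,11,12,13}
B ∪ C = {1,3,4,6,7,8,9,10,11,12,13}
B − (B ∪ C) = {}
(B − (B ∪ C))^c = {1,2,3,4,5,6,7,8,9,10,11,12,13}
((A ∩ B) ∪ A^c) ∪ (B − (B ∪ C))^c = {1,2,3,4,5,6,7,8,9,10,11,12,13}

{1,2,3,4,5,6,7,8,9,10,11,12,13}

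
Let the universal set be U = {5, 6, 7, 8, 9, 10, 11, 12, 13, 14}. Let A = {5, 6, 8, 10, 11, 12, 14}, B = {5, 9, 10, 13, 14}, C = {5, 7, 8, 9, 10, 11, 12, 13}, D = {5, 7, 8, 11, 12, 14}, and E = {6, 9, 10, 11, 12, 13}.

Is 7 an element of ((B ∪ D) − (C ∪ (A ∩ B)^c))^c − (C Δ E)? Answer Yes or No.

7 ∉ B and 7 ∈ D, so 7 ∈ B ∪ D
7 ∉ A and 7 ∉ B, so 7 ∉ A ∩ B
7 ∈ (A ∩ B)^c since 7 ∉ (A ∩ B)
7 ∈ C and 7 ∈ (A ∩ B)^c, so 7 ∈ C ∪ (A ∩ B)^c
7 ∈ (B ∪ D) and 7 ∈ (C ∪ (A ∩ B)^c), so 7 ∉ (B ∪ D) − (C ∪ (A ∩ B)^c)
7 ∈ ((B ∪ D) − (C ∪ (A ∩ B)^c))^c since 7 ∉ ((B ∪ D) − (C ∪ (A ∩ B)^c))
7 ∈ C and 7 ∉ E, so 7 ∈ C Δ E
7 ∈ ((B ∪ D) − (C ∪ (A ∩ B)^c))^c and 7 ∈ (C Δ E), so 7 ∉ ((B ∪ D) − (C ∪ (A ∩ B)^c))^c − (C Δ E)

No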